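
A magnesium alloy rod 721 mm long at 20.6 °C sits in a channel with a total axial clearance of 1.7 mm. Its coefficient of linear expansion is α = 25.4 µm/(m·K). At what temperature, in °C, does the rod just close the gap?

113 °C

α·L₀·ΔT = 1.7 mm ⇒ ΔT = 1.7 / (25.4×10⁻⁶ × 721.0) = 92.83 K.
T = 20.6 + 92.83 = 113.4 °C.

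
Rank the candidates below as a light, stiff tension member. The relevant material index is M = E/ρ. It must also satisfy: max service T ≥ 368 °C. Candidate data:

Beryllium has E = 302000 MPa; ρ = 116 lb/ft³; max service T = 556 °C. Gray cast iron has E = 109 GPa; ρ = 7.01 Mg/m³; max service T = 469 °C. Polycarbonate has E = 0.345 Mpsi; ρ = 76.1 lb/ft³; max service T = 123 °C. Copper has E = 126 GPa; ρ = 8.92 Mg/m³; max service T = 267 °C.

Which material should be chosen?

beryllium

Screen on constraints: max service T ≥ 368 °C. Survivors: beryllium, gray cast iron.
After converting to SI:
  beryllium: E = 302.0 GPa, ρ = 1858 kg/m³
  gray cast iron: E = 109.0 GPa, ρ = 7010 kg/m³
  beryllium: M = 163 MN·m/kg
  gray cast iron: M = 15.5 MN·m/kg
Beryllium ranks first.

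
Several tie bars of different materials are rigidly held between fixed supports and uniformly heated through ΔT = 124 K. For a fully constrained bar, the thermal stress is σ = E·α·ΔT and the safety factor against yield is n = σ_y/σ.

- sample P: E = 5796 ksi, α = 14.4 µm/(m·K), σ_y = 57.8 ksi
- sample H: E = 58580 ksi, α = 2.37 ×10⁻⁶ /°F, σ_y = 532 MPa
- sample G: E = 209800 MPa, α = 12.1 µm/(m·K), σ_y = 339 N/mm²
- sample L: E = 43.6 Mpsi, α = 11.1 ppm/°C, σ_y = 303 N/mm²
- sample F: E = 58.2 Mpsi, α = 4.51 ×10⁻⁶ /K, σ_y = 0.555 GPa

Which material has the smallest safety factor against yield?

sample L

In consistent units (E in GPa, α in ×10⁻⁶/K, σ_y in MPa):
  sample P: E = 39.96, α = 14.4, σ_y = 398.5 → σ = 71.4 MPa, n = 5.58
  sample H: E = 403.9, α = 4.27, σ_y = 532.0 → σ = 214 MPa, n = 2.49
  sample G: E = 209.8, α = 12.1, σ_y = 339.0 → σ = 315 MPa, n = 1.08
  sample L: E = 300.6, α = 11.1, σ_y = 303.0 → σ = 414 MPa, n = 0.732
  sample F: E = 401.3, α = 4.51, σ_y = 555.0 → σ = 224 MPa, n = 2.47
Sample L has the lowest safety factor, n = 0.732.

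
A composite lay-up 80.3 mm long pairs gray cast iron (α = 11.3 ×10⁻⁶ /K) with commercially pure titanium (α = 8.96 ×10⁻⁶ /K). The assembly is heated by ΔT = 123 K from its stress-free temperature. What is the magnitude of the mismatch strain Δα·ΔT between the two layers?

2.88×10⁻⁴

Δα = |11.3 − 8.96|×10⁻⁶/K = 2.34×10⁻⁶/K.
Mismatch strain = Δα·ΔT = 2.34×10⁻⁶ × 123.0 = 2.88×10⁻⁴.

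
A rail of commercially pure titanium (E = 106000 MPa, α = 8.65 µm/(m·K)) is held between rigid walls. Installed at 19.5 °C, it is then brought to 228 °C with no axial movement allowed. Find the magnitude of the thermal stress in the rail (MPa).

E = 106000 MPa = 106.0 GPa.
ΔT = 208.5 K. Constrained thermal stress σ = E·α·ΔT = 106.0×10³ MPa × 8.65×10⁻⁶ × 208.5 = 191 MPa (compressive).

191 MPa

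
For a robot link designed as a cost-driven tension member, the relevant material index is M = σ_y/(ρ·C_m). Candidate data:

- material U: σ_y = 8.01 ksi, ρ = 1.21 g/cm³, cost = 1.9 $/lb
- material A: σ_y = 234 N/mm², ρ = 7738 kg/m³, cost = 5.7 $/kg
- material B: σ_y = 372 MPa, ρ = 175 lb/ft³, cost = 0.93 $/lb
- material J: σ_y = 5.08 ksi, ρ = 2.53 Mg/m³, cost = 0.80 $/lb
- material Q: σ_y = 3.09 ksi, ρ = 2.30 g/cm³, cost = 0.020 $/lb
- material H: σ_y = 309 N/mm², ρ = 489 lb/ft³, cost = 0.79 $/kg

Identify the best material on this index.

Convert each candidate to consistent units, then evaluate M:
  material U: σ_y = 55.23 MPa, ρ = 1210 kg/m³, cost = 4.189 $/kg
  material A: σ_y = 234.0 MPa, ρ = 7738 kg/m³, cost = 5.700 $/kg
  material B: σ_y = 372.0 MPa, ρ = 2803 kg/m³, cost = 2.050 $/kg
  material J: σ_y = 35.03 MPa, ρ = 2530 kg/m³, cost = 1.764 $/kg
  material Q: σ_y = 21.30 MPa, ρ = 2300 kg/m³, cost = 0.04409 $/kg
  material H: σ_y = 309.0 MPa, ρ = 7833 kg/m³, cost = 0.7900 $/kg
  material Q: M = 210 kN·m per $
  material B: M = 64.7 kN·m per $
  material H: M = 49.9 kN·m per $
  material U: M = 10.9 kN·m per $
  material J: M = 7.85 kN·m per $
  material A: M = 5.31 kN·m per $
Highest index: material Q.

material Q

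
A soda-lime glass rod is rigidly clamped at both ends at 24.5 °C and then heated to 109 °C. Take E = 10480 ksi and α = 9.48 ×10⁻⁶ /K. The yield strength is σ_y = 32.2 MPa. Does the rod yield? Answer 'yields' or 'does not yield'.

E = 10480 ksi = 72.26 GPa.
ΔT = 84.50 K. Constrained thermal stress σ = E·α·ΔT = 72.26×10³ MPa × 9.48×10⁻⁶ × 84.50 = 57.9 MPa (compressive).
Compare to σ_y = 32.2 MPa: σ ≥ σ_y, so it yields.

yields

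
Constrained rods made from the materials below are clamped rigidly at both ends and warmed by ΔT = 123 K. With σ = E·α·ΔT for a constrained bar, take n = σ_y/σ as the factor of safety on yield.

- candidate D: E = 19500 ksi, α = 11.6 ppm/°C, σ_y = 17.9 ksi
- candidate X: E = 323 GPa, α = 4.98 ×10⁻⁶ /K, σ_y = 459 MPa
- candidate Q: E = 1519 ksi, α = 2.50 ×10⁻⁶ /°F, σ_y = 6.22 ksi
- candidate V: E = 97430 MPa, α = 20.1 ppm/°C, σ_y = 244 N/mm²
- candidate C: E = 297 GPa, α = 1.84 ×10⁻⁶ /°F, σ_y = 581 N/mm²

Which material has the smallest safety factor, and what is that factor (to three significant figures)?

Per material, after unit conversion:
  candidate D: E = 134.4, α = 11.6, σ_y = 123.4 → σ = 192 MPa, n = 0.643
  candidate X: E = 323.0, α = 4.98, σ_y = 459.0 → σ = 198 MPa, n = 2.32
  candidate Q: E = 10.47, α = 4.50, σ_y = 42.89 → σ = 5.80 MPa, n = 7.40
  candidate V: E = 97.43, α = 20.1, σ_y = 244.0 → σ = 241 MPa, n = 1.01
  candidate C: E = 297.0, α = 3.31, σ_y = 581.0 → σ = 121 MPa, n = 4.80
Smallest n: candidate D with n = 0.643.

candidate D, n = 0.643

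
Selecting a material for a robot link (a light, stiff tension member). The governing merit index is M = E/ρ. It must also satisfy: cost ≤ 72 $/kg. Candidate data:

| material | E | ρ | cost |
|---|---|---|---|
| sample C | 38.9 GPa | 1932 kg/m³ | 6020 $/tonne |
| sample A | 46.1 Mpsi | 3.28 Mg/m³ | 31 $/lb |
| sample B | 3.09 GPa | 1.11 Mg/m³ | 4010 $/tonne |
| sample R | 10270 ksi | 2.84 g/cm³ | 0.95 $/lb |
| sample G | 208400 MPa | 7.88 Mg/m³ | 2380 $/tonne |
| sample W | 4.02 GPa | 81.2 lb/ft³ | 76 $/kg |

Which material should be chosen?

Screen on constraints: cost ≤ 72 $/kg. Survivors: sample C, sample A, sample B, sample R, sample G.
Convert each candidate to consistent units, then evaluate M:
  sample C: E = 38.90 GPa, ρ = 1932 kg/m³
  sample A: E = 317.8 GPa, ρ = 3280 kg/m³
  sample B: E = 3.090 GPa, ρ = 1110 kg/m³
  sample R: E = 70.81 GPa, ρ = 2840 kg/m³
  sample G: E = 208.4 GPa, ρ = 7880 kg/m³
  sample A: M = 96.9 MN·m/kg
  sample G: M = 26.4 MN·m/kg
  sample R: M = 24.9 MN·m/kg
  sample C: M = 20.1 MN·m/kg
  sample B: M = 2.78 MN·m/kg
Sample A has the largest M.

sample A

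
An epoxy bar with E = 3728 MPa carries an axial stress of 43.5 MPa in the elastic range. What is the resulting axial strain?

0.0117

E = 3728 MPa = 3.728 GPa = 3728 MPa.
ε = σ/E = 43.5 / 3728 = 0.0117.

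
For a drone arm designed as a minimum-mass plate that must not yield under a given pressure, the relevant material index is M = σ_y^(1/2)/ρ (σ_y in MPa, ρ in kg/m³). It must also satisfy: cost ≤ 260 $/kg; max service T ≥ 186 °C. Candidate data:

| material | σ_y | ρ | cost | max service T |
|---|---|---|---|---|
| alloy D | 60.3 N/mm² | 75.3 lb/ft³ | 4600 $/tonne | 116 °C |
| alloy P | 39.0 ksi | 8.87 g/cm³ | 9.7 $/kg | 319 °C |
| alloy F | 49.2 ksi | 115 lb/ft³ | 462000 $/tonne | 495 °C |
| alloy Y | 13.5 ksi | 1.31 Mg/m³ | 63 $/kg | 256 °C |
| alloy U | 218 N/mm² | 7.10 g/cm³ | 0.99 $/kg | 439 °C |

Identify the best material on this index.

alloy Y

Screen on constraints: cost ≤ 260 $/kg; max service T ≥ 186 °C. Survivors: alloy P, alloy Y, alloy U.
Normalizing units and computing the index:
  alloy P: σ_y = 268.9 MPa, ρ = 8870 kg/m³
  alloy Y: σ_y = 93.08 MPa, ρ = 1310 kg/m³
  alloy U: σ_y = 218.0 MPa, ρ = 7100 kg/m³
  alloy Y: M = 7.36×10⁻³
  alloy U: M = 2.08×10⁻³
  alloy P: M = 1.85×10⁻³
Alloy Y has the largest M.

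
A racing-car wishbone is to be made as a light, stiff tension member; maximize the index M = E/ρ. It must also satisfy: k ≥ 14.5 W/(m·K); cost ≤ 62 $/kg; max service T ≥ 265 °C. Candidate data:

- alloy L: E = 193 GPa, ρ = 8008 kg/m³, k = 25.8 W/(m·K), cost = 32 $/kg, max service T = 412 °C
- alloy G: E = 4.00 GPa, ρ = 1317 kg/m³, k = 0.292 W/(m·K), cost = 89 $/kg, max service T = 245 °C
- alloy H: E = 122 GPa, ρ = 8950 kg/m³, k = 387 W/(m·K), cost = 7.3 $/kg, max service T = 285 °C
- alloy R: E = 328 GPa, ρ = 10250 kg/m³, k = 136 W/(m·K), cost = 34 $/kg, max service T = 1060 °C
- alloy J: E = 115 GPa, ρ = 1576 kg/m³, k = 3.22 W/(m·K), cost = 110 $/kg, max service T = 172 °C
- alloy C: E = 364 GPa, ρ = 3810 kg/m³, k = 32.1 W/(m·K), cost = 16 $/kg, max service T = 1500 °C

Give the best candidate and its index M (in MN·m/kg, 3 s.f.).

alloy C, M = 95.5 MN·m/kg

Screen on constraints: k ≥ 14.5 W/(m·K); cost ≤ 62 $/kg; max service T ≥ 265 °C. Survivors: alloy L, alloy H, alloy R, alloy C.
Computing M directly (units already consistent):
  alloy C: M = 95.5 MN·m/kg
  alloy R: M = 32.0 MN·m/kg
  alloy L: M = 24.1 MN·m/kg
  alloy H: M = 13.6 MN·m/kg
Alloy C has the largest M.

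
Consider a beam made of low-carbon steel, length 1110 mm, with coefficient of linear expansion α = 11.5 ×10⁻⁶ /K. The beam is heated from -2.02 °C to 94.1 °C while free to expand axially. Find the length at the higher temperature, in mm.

1111.2 mm

ΔT = 94.1 − (-2.02) = 96.12 K.
ΔL = α·L₀·ΔT = 11.5×10⁻⁶ × 1110 mm × 96.12 K = 1.23 mm.
L = L₀ + ΔL = 1110 + 1.23 = 1111.2 mm.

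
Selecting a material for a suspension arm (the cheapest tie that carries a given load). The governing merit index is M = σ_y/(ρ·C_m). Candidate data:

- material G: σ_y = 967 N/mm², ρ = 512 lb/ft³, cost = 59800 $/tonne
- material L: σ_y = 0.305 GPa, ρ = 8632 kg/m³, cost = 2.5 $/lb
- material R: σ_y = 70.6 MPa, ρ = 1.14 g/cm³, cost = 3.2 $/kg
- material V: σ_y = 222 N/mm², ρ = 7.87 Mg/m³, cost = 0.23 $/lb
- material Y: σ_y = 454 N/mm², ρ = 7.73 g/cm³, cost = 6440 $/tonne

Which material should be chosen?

material V

After converting to SI:
  material G: σ_y = 967.0 MPa, ρ = 8201 kg/m³, cost = 59.80 $/kg
  material L: σ_y = 305.0 MPa, ρ = 8632 kg/m³, cost = 5.511 $/kg
  material R: σ_y = 70.60 MPa, ρ = 1140 kg/m³, cost = 3.200 $/kg
  material V: σ_y = 222.0 MPa, ρ = 7870 kg/m³, cost = 0.5071 $/kg
  material Y: σ_y = 454.0 MPa, ρ = 7730 kg/m³, cost = 6.440 $/kg
  material V: M = 55.6 kN·m per $
  material R: M = 19.4 kN·m per $
  material Y: M = 9.12 kN·m per $
  material L: M = 6.41 kN·m per $
  material G: M = 1.97 kN·m per $
Highest index: material V.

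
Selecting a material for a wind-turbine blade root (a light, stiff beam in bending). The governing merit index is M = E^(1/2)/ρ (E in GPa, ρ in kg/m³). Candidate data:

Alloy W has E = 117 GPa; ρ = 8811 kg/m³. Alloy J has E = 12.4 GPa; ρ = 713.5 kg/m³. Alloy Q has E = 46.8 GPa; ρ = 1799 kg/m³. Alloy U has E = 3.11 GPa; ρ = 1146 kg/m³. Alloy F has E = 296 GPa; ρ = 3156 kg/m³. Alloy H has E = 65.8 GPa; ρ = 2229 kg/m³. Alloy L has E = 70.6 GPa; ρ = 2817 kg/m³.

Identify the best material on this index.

Per-candidate index values:
  alloy F: M = 5.45×10⁻³
  alloy J: M = 4.94×10⁻³
  alloy Q: M = 3.80×10⁻³
  alloy H: M = 3.64×10⁻³
  alloy L: M = 2.98×10⁻³
  alloy U: M = 1.54×10⁻³
  alloy W: M = 1.23×10⁻³
Alloy F ranks first.

alloy F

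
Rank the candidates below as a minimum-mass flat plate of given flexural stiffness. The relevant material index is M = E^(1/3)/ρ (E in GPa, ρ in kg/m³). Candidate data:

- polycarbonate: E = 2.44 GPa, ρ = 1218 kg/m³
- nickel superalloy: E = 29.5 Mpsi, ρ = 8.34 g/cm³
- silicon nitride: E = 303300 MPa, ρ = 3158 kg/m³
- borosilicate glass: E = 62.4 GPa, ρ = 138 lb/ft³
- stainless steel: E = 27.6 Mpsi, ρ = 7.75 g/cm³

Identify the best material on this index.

silicon nitride

Putting every candidate on a common basis:
  polycarbonate: E = 2.440 GPa, ρ = 1218 kg/m³
  nickel superalloy: E = 203.4 GPa, ρ = 8340 kg/m³
  silicon nitride: E = 303.3 GPa, ρ = 3158 kg/m³
  borosilicate glass: E = 62.40 GPa, ρ = 2211 kg/m³
  stainless steel: E = 190.3 GPa, ρ = 7750 kg/m³
  silicon nitride: M = 2.13×10⁻³
  borosilicate glass: M = 1.79×10⁻³
  polycarbonate: M = 1.11×10⁻³
  stainless steel: M = 0.742×10⁻³
  nickel superalloy: M = 0.705×10⁻³
Silicon nitride has the largest M.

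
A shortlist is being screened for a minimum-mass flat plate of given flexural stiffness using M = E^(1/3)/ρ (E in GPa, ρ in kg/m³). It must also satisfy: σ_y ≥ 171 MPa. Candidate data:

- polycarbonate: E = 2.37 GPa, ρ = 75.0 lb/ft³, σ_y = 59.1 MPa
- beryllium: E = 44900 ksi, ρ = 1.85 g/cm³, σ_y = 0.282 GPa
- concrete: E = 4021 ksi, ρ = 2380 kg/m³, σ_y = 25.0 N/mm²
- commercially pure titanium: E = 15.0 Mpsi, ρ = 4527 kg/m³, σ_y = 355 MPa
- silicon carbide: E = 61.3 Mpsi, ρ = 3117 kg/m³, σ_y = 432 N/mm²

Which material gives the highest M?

Screen on constraints: σ_y ≥ 171 MPa. Survivors: beryllium, commercially pure titanium, silicon carbide.
In SI units:
  beryllium: E = 309.6 GPa, ρ = 1850 kg/m³
  commercially pure titanium: E = 103.4 GPa, ρ = 4527 kg/m³
  silicon carbide: E = 422.6 GPa, ρ = 3117 kg/m³
  beryllium: M = 3.66×10⁻³
  silicon carbide: M = 2.41×10⁻³
  commercially pure titanium: M = 1.04×10⁻³
Highest index: beryllium.

beryllium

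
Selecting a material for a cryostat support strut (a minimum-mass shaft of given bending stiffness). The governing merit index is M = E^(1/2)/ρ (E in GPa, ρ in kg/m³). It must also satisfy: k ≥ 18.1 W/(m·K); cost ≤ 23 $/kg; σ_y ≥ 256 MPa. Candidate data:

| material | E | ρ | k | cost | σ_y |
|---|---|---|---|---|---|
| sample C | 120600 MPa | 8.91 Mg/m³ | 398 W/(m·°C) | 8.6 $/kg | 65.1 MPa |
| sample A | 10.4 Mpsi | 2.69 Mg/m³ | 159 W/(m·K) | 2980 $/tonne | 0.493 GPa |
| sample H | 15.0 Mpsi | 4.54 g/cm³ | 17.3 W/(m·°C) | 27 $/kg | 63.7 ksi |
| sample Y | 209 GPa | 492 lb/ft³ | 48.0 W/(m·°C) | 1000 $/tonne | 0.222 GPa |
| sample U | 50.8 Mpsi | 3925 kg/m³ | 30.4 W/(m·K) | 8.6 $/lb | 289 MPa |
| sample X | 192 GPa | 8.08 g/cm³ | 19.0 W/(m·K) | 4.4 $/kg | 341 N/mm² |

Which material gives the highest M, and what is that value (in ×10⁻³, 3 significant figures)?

Screen on constraints: k ≥ 18.1 W/(m·K); cost ≤ 23 $/kg; σ_y ≥ 256 MPa. Survivors: sample A, sample U, sample X.
Normalizing units and computing the index:
  sample A: E = 71.71 GPa, ρ = 2690 kg/m³
  sample U: E = 350.3 GPa, ρ = 3925 kg/m³
  sample X: E = 192.0 GPa, ρ = 8080 kg/m³
  sample U: M = 4.77×10⁻³
  sample A: M = 3.15×10⁻³
  sample X: M = 1.71×10⁻³
Sample U has the largest M.

sample U, M = 4.77×10⁻³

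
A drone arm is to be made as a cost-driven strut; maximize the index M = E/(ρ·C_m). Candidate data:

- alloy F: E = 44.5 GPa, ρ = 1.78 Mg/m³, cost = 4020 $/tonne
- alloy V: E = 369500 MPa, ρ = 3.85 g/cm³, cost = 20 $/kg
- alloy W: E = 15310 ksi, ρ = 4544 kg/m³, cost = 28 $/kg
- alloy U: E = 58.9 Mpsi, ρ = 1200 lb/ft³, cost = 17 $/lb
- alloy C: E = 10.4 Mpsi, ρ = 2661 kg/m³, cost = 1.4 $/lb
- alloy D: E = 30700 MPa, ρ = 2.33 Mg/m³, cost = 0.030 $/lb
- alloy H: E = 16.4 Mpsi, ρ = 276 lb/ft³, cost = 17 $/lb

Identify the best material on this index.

After converting to SI:
  alloy F: E = 44.50 GPa, ρ = 1780 kg/m³, cost = 4.020 $/kg
  alloy V: E = 369.5 GPa, ρ = 3850 kg/m³, cost = 20.00 $/kg
  alloy W: E = 105.6 GPa, ρ = 4544 kg/m³, cost = 28.00 $/kg
  alloy U: E = 406.1 GPa, ρ = 19220 kg/m³, cost = 37.48 $/kg
  alloy C: E = 71.71 GPa, ρ = 2661 kg/m³, cost = 3.086 $/kg
  alloy D: E = 30.70 GPa, ρ = 2330 kg/m³, cost = 0.06614 $/kg
  alloy H: E = 113.1 GPa, ρ = 4421 kg/m³, cost = 37.48 $/kg
  alloy D: M = 199 MN·m per $
  alloy C: M = 8.73 MN·m per $
  alloy F: M = 6.22 MN·m per $
  alloy V: M = 4.80 MN·m per $
  alloy W: M = 0.830 MN·m per $
  alloy H: M = 0.682 MN·m per $
  alloy U: M = 0.564 MN·m per $
Alloy D has the largest M.

alloy D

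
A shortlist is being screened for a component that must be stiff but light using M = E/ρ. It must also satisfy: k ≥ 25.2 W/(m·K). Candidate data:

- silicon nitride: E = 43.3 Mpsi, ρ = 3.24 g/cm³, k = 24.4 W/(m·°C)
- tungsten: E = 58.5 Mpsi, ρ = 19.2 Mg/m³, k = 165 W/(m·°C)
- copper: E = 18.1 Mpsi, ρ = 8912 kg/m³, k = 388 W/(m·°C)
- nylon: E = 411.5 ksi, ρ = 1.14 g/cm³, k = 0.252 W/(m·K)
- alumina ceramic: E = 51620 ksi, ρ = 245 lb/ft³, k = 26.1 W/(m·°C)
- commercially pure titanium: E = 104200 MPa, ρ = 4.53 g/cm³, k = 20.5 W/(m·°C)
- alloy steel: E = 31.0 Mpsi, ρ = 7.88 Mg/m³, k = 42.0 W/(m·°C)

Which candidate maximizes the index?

alumina ceramic

Screen on constraints: k ≥ 25.2 W/(m·K). Survivors: tungsten, copper, alumina ceramic, alloy steel.
Putting every candidate on a common basis:
  tungsten: E = 403.3 GPa, ρ = 19200 kg/m³
  copper: E = 124.8 GPa, ρ = 8912 kg/m³
  alumina ceramic: E = 355.9 GPa, ρ = 3925 kg/m³
  alloy steel: E = 213.7 GPa, ρ = 7880 kg/m³
  alumina ceramic: M = 90.7 MN·m/kg
  alloy steel: M = 27.1 MN·m/kg
  tungsten: M = 21.0 MN·m/kg
  copper: M = 14.0 MN·m/kg
Alumina ceramic has the largest M.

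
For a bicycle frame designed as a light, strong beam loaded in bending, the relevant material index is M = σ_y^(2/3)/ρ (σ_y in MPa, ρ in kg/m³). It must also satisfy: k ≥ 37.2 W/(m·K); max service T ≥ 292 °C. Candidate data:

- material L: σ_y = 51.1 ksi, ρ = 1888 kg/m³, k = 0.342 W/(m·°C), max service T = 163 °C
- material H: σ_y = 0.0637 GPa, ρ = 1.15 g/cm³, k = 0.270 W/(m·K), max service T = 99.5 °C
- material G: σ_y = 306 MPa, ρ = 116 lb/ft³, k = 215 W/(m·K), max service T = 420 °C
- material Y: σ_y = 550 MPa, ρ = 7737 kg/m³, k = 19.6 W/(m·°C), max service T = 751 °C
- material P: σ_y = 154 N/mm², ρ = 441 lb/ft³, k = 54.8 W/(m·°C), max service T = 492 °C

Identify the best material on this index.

Screen on constraints: k ≥ 37.2 W/(m·K); max service T ≥ 292 °C. Survivors: material G, material P.
In SI units:
  material G: σ_y = 306.0 MPa, ρ = 1858 kg/m³
  material P: σ_y = 154.0 MPa, ρ = 7064 kg/m³
  material G: M = 24.4×10⁻³
  material P: M = 4.07×10⁻³
Highest index: material G.

material G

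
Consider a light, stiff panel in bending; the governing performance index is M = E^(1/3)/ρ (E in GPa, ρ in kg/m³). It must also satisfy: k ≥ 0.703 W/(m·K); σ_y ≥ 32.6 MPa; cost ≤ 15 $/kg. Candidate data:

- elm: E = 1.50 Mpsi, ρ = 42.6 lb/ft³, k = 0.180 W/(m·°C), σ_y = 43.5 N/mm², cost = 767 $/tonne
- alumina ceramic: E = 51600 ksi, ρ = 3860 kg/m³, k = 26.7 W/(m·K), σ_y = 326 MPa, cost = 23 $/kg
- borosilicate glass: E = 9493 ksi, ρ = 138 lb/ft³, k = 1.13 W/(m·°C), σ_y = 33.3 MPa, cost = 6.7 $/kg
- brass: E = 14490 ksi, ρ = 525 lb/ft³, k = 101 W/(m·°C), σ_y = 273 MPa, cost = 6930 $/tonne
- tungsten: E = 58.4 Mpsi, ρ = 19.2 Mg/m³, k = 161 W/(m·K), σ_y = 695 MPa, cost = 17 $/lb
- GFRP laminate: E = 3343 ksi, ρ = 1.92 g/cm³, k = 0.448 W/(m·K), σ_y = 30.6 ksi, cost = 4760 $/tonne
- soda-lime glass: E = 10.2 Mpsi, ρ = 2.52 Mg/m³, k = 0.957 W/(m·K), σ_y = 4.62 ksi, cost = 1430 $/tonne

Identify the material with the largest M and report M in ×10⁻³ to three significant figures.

Screen on constraints: k ≥ 0.703 W/(m·K); σ_y ≥ 32.6 MPa; cost ≤ 15 $/kg. Survivors: borosilicate glass, brass.
Normalizing units and computing the index:
  borosilicate glass: E = 65.45 GPa, ρ = 2211 kg/m³
  brass: E = 99.91 GPa, ρ = 8410 kg/m³
  borosilicate glass: M = 1.82×10⁻³
  brass: M = 0.552×10⁻³
Borosilicate glass ranks first.

borosilicate glass, M = 1.82×10⁻³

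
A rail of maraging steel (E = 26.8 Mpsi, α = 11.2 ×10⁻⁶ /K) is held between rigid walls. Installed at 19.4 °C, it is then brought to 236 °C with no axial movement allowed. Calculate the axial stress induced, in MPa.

448 MPa

E = 26.8 Mpsi = 184.8 GPa.
ΔT = 216.6 K. Constrained thermal stress σ = E·α·ΔT = 184.8×10³ MPa × 11.2×10⁻⁶ × 216.6 = 448 MPa (compressive).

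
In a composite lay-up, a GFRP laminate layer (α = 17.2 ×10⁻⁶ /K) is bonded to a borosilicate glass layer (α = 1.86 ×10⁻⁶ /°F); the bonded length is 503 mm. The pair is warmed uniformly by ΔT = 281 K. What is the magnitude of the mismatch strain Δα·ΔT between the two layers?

borosilicate glass: α = 1.86×10⁻⁶/°F × 9/5 = 3.35×10⁻⁶/K.
Δα = |17.2 − 3.35|×10⁻⁶/K = 13.9×10⁻⁶/K.
Mismatch strain = Δα·ΔT = 13.9×10⁻⁶ × 281.0 = 3.89×10⁻³.

3.89×10⁻³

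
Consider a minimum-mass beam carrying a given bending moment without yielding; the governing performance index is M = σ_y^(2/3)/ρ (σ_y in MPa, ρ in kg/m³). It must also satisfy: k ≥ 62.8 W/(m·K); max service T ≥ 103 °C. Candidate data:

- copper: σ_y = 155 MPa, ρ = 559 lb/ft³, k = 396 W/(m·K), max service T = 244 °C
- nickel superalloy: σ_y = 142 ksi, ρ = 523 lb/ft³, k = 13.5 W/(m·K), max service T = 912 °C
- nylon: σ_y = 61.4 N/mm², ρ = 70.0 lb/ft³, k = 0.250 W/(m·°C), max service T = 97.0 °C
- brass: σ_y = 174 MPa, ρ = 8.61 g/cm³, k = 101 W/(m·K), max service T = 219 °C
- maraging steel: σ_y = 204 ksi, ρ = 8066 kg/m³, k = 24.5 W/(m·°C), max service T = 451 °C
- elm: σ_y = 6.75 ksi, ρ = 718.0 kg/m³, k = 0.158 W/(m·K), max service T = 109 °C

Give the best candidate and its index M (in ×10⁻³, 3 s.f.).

brass, M = 3.62×10⁻³

Screen on constraints: k ≥ 62.8 W/(m·K); max service T ≥ 103 °C. Survivors: copper, brass.
In SI units:
  copper: σ_y = 155.0 MPa, ρ = 8954 kg/m³
  brass: σ_y = 174.0 MPa, ρ = 8610 kg/m³
  brass: M = 3.62×10⁻³
  copper: M = 3.22×10⁻³
The maximum is for brass.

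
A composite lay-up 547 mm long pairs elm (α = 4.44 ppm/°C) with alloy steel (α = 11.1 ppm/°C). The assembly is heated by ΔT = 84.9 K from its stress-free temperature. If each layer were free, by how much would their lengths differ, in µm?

Δα = |4.44 − 11.1|×10⁻⁶/K = 6.66×10⁻⁶/K.
ΔL_mismatch = Δα·L·ΔT = 6.66×10⁻⁶ × 547.0 mm × 84.9 K = 309 µm.

309 µm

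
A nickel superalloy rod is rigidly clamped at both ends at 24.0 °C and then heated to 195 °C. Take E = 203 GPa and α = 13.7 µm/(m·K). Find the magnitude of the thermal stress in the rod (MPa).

476 MPa

ΔT = 171.0 K. Constrained thermal stress σ = E·α·ΔT = 203.0×10³ MPa × 13.7×10⁻⁶ × 171.0 = 476 MPa (compressive).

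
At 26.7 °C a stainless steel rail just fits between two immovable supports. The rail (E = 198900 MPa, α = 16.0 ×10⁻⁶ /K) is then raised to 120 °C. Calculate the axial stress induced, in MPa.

297 MPa

E = 198900 MPa = 198.9 GPa.
ΔT = 93.30 K. Constrained thermal stress σ = E·α·ΔT = 198.9×10³ MPa × 16.0×10⁻⁶ × 93.30 = 297 MPa (compressive).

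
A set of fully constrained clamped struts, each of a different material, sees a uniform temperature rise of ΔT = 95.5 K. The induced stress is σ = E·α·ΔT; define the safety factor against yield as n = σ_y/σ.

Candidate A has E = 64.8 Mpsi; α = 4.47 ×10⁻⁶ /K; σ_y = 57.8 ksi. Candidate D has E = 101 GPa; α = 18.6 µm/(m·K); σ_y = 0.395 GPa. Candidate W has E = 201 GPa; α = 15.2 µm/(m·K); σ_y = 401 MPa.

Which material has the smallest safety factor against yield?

Per material, after unit conversion:
  candidate A: E = 446.8, α = 4.47, σ_y = 398.5 → σ = 191 MPa, n = 2.09
  candidate D: E = 101.0, α = 18.6, σ_y = 395.0 → σ = 179 MPa, n = 2.20
  candidate W: E = 201.0, α = 15.2, σ_y = 401.0 → σ = 292 MPa, n = 1.37
Candidate W has the lowest safety factor, n = 1.37.

candidate W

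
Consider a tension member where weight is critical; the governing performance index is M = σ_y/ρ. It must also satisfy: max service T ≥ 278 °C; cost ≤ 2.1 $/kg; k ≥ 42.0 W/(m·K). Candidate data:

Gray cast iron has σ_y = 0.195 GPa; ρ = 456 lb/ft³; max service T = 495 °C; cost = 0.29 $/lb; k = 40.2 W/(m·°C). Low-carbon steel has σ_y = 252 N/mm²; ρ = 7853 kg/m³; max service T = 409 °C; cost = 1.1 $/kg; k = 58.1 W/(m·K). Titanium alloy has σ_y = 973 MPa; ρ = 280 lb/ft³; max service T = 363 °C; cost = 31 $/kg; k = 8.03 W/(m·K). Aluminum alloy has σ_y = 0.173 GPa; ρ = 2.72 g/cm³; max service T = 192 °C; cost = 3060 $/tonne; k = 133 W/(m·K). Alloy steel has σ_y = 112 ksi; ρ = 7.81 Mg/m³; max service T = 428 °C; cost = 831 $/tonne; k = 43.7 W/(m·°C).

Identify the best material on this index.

Screen on constraints: max service T ≥ 278 °C; cost ≤ 2.1 $/kg; k ≥ 42.0 W/(m·K). Survivors: low-carbon steel, alloy steel.
Convert each candidate to consistent units, then evaluate M:
  low-carbon steel: σ_y = 252.0 MPa, ρ = 7853 kg/m³
  alloy steel: σ_y = 772.2 MPa, ρ = 7810 kg/m³
  alloy steel: M = 98.9 kN·m/kg
  low-carbon steel: M = 32.1 kN·m/kg
Alloy steel has the largest M.

alloy steel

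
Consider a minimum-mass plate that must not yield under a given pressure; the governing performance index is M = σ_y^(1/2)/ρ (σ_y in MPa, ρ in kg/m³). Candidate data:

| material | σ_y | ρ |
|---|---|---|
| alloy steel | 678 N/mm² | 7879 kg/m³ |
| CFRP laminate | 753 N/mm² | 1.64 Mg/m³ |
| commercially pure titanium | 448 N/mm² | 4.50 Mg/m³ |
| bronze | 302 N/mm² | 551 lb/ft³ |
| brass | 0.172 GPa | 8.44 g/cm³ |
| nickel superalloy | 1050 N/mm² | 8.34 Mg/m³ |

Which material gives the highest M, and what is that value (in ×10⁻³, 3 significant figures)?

Normalizing units and computing the index:
  alloy steel: σ_y = 678.0 MPa, ρ = 7879 kg/m³
  CFRP laminate: σ_y = 753.0 MPa, ρ = 1640 kg/m³
  commercially pure titanium: σ_y = 448.0 MPa, ρ = 4500 kg/m³
  bronze: σ_y = 302.0 MPa, ρ = 8826 kg/m³
  brass: σ_y = 172.0 MPa, ρ = 8440 kg/m³
  nickel superalloy: σ_y = 1050 MPa, ρ = 8340 kg/m³
  CFRP laminate: M = 16.7×10⁻³
  commercially pure titanium: M = 4.70×10⁻³
  nickel superalloy: M = 3.89×10⁻³
  alloy steel: M = 3.30×10⁻³
  bronze: M = 1.97×10⁻³
  brass: M = 1.55×10⁻³
CFRP laminate has the largest M.

CFRP laminate, M = 16.7×10⁻³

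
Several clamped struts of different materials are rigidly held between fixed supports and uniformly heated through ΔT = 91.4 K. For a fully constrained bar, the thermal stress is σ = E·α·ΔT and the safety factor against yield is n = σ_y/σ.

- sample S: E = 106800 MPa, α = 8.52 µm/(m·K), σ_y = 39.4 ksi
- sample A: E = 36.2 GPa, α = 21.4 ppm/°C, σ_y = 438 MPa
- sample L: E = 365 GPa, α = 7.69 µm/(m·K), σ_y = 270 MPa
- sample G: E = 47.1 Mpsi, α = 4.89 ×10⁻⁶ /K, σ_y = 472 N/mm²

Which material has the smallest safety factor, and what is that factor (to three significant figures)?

sample L, n = 1.05

Per material, after unit conversion:
  sample S: E = 106.8, α = 8.52, σ_y = 271.7 → σ = 83.2 MPa, n = 3.27
  sample A: E = 36.20, α = 21.4, σ_y = 438.0 → σ = 70.8 MPa, n = 6.19
  sample L: E = 365.0, α = 7.69, σ_y = 270.0 → σ = 257 MPa, n = 1.05
  sample G: E = 324.7, α = 4.89, σ_y = 472.0 → σ = 145 MPa, n = 3.25
Smallest n: sample L with n = 1.05.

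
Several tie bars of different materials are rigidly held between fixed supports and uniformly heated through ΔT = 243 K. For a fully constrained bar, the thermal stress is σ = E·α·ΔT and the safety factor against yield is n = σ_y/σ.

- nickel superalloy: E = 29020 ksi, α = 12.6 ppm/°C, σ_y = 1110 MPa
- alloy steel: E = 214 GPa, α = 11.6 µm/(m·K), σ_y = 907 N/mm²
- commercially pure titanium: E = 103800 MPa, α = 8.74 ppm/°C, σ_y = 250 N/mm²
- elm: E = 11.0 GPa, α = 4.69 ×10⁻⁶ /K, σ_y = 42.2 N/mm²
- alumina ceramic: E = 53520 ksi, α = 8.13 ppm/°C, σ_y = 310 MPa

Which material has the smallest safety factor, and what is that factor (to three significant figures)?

alumina ceramic, n = 0.425

Per material, after unit conversion:
  nickel superalloy: E = 200.1, α = 12.6, σ_y = 1110 → σ = 613 MPa, n = 1.81
  alloy steel: E = 214.0, α = 11.6, σ_y = 907.0 → σ = 603 MPa, n = 1.50
  commercially pure titanium: E = 103.8, α = 8.74, σ_y = 250.0 → σ = 220 MPa, n = 1.13
  elm: E = 11.00, α = 4.69, σ_y = 42.20 → σ = 12.5 MPa, n = 3.37
  alumina ceramic: E = 369.0, α = 8.13, σ_y = 310.0 → σ = 729 MPa, n = 0.425
The minimum is alumina ceramic at n = 0.425.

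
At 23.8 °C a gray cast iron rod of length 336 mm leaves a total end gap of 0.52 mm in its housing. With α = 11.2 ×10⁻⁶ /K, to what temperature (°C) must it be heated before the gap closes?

162 °C

α·L₀·ΔT = 0.52 mm ⇒ ΔT = 0.52 / (11.2×10⁻⁶ × 336.0) = 138.2 K.
T = 23.8 + 138.2 = 162.0 °C.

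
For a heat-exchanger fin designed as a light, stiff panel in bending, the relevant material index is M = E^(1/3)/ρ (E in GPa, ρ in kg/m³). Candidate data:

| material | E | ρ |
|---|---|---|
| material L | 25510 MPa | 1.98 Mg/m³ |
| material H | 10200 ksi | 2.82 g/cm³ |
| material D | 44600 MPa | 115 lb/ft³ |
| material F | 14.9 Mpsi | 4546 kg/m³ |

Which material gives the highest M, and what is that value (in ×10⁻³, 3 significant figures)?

material D, M = 1.93×10⁻³

Convert each candidate to consistent units, then evaluate M:
  material L: E = 25.51 GPa, ρ = 1980 kg/m³
  material H: E = 70.33 GPa, ρ = 2820 kg/m³
  material D: E = 44.60 GPa, ρ = 1842 kg/m³
  material F: E = 102.7 GPa, ρ = 4546 kg/m³
  material D: M = 1.93×10⁻³
  material L: M = 1.49×10⁻³
  material H: M = 1.46×10⁻³
  material F: M = 1.03×10⁻³
Highest index: material D.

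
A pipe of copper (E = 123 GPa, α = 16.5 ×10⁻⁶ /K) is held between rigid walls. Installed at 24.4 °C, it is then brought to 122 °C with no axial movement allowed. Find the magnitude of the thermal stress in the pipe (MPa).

ΔT = 97.60 K. Constrained thermal stress σ = E·α·ΔT = 123.0×10³ MPa × 16.5×10⁻⁶ × 97.60 = 198 MPa (compressive).

198 MPa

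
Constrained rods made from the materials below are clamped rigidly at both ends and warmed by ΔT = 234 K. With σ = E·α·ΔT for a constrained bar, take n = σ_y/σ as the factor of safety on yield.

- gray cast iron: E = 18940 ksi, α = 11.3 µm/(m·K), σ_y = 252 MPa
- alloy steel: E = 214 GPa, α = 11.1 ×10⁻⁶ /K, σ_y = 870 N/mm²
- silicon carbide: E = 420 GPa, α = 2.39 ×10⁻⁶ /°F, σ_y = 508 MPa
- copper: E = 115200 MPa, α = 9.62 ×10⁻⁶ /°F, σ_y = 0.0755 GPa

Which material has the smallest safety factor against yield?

copper

Converting E to GPa, α to ×10⁻⁶/K, σ_y to MPa, then σ and n for each:
  gray cast iron: E = 130.6, α = 11.3, σ_y = 252.0 → σ = 345 MPa, n = 0.730
  alloy steel: E = 214.0, α = 11.1, σ_y = 870.0 → σ = 556 MPa, n = 1.57
  silicon carbide: E = 420.0, α = 4.30, σ_y = 508.0 → σ = 423 MPa, n = 1.20
  copper: E = 115.2, α = 17.3, σ_y = 75.50 → σ = 467 MPa, n = 0.162
Copper has the lowest safety factor, n = 0.162.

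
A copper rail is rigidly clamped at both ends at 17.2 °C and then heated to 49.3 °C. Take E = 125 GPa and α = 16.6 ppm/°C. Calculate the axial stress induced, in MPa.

66.6 MPa

ΔT = 32.10 K. Constrained thermal stress σ = E·α·ΔT = 125.0×10³ MPa × 16.6×10⁻⁶ × 32.10 = 66.6 MPa (compressive).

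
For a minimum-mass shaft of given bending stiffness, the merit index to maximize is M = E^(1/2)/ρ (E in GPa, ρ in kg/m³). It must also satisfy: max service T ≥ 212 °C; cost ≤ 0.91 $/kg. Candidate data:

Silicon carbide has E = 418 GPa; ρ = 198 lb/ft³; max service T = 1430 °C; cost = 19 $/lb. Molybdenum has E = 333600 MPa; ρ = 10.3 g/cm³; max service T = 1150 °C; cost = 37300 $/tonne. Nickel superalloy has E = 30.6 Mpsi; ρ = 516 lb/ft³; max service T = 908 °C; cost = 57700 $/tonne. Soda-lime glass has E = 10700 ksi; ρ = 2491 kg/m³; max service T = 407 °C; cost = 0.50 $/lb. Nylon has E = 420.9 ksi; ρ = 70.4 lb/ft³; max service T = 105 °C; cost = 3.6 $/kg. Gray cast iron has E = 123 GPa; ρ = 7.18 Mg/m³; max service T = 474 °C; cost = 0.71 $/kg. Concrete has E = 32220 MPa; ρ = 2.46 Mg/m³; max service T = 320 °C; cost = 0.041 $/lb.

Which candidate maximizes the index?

concrete

Screen on constraints: max service T ≥ 212 °C; cost ≤ 0.91 $/kg. Survivors: gray cast iron, concrete.
Normalizing units and computing the index:
  gray cast iron: E = 123.0 GPa, ρ = 7180 kg/m³
  concrete: E = 32.22 GPa, ρ = 2460 kg/m³
  concrete: M = 2.31×10⁻³
  gray cast iron: M = 1.54×10⁻³
The maximum is for concrete.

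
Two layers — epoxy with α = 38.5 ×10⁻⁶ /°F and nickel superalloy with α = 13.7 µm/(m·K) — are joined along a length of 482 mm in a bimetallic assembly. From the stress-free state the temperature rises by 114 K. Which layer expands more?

epoxy

epoxy: α = 38.5×10⁻⁶/°F × 9/5 = 69.3×10⁻⁶/K.
α(epoxy) = 69.3×10⁻⁶/K vs α(nickel superalloy) = 13.7×10⁻⁶/K.
Higher α expands more for the same ΔT: epoxy.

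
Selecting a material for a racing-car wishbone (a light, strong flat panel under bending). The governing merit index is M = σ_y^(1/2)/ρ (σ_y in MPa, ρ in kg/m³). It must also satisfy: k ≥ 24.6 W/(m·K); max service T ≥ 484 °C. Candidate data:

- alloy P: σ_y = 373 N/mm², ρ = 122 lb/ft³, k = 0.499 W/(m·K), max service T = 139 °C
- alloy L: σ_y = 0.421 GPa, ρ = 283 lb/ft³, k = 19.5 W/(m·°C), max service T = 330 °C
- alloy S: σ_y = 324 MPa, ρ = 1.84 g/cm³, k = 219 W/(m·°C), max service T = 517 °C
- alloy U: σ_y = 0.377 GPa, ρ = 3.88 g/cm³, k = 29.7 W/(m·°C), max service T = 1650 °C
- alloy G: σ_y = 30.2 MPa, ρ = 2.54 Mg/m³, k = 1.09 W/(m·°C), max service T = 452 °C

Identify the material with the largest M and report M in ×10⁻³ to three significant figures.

Screen on constraints: k ≥ 24.6 W/(m·K); max service T ≥ 484 °C. Survivors: alloy S, alloy U.
In SI units:
  alloy S: σ_y = 324.0 MPa, ρ = 1840 kg/m³
  alloy U: σ_y = 377.0 MPa, ρ = 3880 kg/m³
  alloy S: M = 9.78×10⁻³
  alloy U: M = 5.00×10⁻³
Alloy S ranks first.

alloy S, M = 9.78×10⁻³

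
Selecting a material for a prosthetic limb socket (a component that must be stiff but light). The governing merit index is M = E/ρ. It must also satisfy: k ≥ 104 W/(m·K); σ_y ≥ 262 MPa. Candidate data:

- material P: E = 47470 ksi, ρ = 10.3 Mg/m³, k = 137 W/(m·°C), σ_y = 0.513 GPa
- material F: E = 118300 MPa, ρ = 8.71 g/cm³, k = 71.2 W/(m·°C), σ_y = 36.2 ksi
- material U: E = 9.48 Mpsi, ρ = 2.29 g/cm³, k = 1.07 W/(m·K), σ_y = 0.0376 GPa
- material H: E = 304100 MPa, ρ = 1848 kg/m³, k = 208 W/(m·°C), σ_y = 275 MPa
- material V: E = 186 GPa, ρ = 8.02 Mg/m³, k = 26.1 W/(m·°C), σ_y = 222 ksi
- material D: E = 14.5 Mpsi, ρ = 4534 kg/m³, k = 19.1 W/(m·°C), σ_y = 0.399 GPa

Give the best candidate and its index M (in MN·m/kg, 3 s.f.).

material H, M = 165 MN·m/kg

Screen on constraints: k ≥ 104 W/(m·K); σ_y ≥ 262 MPa. Survivors: material P, material H.
After converting to SI:
  material P: E = 327.3 GPa, ρ = 10300 kg/m³
  material H: E = 304.1 GPa, ρ = 1848 kg/m³
  material H: M = 165 MN·m/kg
  material P: M = 31.8 MN·m/kg
Material H ranks first.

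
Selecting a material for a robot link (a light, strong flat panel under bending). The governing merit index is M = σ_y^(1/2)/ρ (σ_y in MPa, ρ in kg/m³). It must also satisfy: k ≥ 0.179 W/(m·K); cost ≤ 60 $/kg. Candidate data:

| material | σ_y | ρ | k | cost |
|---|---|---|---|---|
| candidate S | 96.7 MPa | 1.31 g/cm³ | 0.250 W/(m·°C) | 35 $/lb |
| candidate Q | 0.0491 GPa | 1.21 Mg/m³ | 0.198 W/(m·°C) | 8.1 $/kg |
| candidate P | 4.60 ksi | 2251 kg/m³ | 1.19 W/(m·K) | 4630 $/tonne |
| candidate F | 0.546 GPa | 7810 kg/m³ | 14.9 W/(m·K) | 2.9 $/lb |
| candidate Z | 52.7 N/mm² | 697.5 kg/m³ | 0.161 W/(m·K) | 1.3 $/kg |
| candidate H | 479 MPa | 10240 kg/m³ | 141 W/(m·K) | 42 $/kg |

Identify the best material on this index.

candidate Q

Screen on constraints: k ≥ 0.179 W/(m·K); cost ≤ 60 $/kg. Survivors: candidate Q, candidate P, candidate F, candidate H.
In SI units:
  candidate Q: σ_y = 49.10 MPa, ρ = 1210 kg/m³
  candidate P: σ_y = 31.72 MPa, ρ = 2251 kg/m³
  candidate F: σ_y = 546.0 MPa, ρ = 7810 kg/m³
  candidate H: σ_y = 479.0 MPa, ρ = 10240 kg/m³
  candidate Q: M = 5.79×10⁻³
  candidate F: M = 2.99×10⁻³
  candidate P: M = 2.50×10⁻³
  candidate H: M = 2.14×10⁻³
Candidate Q has the largest M.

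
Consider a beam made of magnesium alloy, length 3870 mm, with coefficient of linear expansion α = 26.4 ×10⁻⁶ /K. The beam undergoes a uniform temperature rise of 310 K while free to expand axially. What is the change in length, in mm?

ΔL = α·L₀·ΔT = 26.4×10⁻⁶ × 3870 mm × 310.0 K = 31.7 mm.

31.7 mm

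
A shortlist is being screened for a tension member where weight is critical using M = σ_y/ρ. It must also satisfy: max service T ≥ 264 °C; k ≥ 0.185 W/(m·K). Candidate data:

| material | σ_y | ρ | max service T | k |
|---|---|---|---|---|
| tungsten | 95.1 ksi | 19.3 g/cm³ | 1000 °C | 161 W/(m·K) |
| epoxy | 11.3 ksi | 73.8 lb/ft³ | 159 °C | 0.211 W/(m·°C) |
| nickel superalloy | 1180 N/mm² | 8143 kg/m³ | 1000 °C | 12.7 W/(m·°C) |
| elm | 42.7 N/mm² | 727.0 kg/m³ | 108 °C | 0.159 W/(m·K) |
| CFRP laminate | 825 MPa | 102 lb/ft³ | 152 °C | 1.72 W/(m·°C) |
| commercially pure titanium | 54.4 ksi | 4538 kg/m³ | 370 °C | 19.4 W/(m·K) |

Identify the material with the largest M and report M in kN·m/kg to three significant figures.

nickel superalloy, M = 145 kN·m/kg

Screen on constraints: max service T ≥ 264 °C; k ≥ 0.185 W/(m·K). Survivors: tungsten, nickel superalloy, commercially pure titanium.
Convert each candidate to consistent units, then evaluate M:
  tungsten: σ_y = 655.7 MPa, ρ = 19300 kg/m³
  nickel superalloy: σ_y = 1180 MPa, ρ = 8143 kg/m³
  commercially pure titanium: σ_y = 375.1 MPa, ρ = 4538 kg/m³
  nickel superalloy: M = 145 kN·m/kg
  commercially pure titanium: M = 82.7 kN·m/kg
  tungsten: M = 34.0 kN·m/kg
The maximum is for nickel superalloy.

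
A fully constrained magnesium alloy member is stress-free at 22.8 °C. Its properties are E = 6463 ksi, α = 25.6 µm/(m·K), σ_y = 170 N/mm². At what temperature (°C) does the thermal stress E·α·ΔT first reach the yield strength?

E = 6463 ksi = 44.56 GPa.
σ_y = 170 N/mm² = 170.0 MPa.
E·α·ΔT = 170.0 MPa ⇒ ΔT = 170.0 / (44.56×10³ × 25.6×10⁻⁶) = 149.0 K.
T = 22.8 + 149.0 = 171.8 °C.

172 °C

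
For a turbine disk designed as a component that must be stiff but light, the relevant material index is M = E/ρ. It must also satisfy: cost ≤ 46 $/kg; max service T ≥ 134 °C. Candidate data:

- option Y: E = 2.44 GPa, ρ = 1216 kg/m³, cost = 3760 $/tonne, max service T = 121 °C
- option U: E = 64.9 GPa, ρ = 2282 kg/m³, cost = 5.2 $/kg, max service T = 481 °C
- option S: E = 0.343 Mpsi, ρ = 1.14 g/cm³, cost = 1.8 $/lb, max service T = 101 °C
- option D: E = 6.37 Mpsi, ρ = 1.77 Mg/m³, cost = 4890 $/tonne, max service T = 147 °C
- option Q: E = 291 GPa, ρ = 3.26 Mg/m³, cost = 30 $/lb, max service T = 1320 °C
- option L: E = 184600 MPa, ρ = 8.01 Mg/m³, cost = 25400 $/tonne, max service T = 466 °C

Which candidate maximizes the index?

option U

Screen on constraints: cost ≤ 46 $/kg; max service T ≥ 134 °C. Survivors: option U, option D, option L.
Putting every candidate on a common basis:
  option U: E = 64.90 GPa, ρ = 2282 kg/m³
  option D: E = 43.92 GPa, ρ = 1770 kg/m³
  option L: E = 184.6 GPa, ρ = 8010 kg/m³
  option U: M = 28.4 MN·m/kg
  option D: M = 24.8 MN·m/kg
  option L: M = 23.0 MN·m/kg
The maximum is for option U.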